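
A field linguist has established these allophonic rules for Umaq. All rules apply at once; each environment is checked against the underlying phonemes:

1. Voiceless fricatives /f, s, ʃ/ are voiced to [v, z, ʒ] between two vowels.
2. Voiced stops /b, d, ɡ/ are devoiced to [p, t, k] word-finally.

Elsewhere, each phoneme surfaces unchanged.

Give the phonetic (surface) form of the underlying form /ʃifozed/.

[ʃivozet]

/ʃ/ (word-initial) is in the target of rule 1 but the environment (between two vowels) is not met → [ʃ].
/f/ (between /i/ and /o/) occurs between two vowels → [v] by rule 1.
Rule 2 applies to /d/ (word-final: word-finally) → [t].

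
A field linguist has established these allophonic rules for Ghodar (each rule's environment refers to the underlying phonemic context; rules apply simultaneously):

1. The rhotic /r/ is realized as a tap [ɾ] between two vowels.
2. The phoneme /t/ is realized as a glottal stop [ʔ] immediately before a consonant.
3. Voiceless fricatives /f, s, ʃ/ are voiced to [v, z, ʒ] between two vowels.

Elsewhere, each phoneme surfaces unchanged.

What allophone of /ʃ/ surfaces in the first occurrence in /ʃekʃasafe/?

/ʃ/ (word-initial) fails the environment for rule 3, so it stays [ʃ].

[ʃ]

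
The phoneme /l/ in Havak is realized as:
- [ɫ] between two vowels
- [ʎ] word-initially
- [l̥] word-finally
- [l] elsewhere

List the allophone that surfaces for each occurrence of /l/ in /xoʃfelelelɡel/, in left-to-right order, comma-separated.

Occurrence 1 (position 6): between two vowels → [ɫ].
Occurrence 2 (position 8): between two vowels → [ɫ].
Occurrence 3 (position 10): no conditioning environment matches → elsewhere allophone [l].
Occurrence 4 (position 13): word-finally → [l̥].

[ɫ], [ɫ], [l], [l̥]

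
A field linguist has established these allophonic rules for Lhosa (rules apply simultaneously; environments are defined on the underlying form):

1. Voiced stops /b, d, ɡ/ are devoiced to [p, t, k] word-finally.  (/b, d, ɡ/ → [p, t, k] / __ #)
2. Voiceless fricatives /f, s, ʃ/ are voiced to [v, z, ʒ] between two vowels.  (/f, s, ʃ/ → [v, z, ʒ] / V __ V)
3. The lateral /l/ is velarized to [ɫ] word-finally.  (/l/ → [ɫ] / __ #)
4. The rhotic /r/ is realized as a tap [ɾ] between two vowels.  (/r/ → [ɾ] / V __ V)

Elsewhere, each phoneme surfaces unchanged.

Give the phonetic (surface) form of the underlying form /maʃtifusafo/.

/m/ (word-initial): no rule targets it → [m].
/a/ (between /m/ and /ʃ/) is unaffected → [a].
/ʃ/ — between /a/ and /t/; rule 2 does not apply here → [ʃ].
/t/ — not in any rule's target class → [t].
/i/ (between /t/ and /f/) is unaffected → [i].
/f/ meets the environment for rule 2 (between two vowels) → [v].
/u/ — not in any rule's target class → [u].
/s/ (between /u/ and /a/) occurs between two vowels → [z] by rule 2.
/a/ (between /s/ and /f/) is unaffected → [a].
Rule 2 applies to /f/ (between /a/ and /o/: between two vowels) → [v].
/o/ — not in any rule's target class → [o].

[maʃtivuzavo]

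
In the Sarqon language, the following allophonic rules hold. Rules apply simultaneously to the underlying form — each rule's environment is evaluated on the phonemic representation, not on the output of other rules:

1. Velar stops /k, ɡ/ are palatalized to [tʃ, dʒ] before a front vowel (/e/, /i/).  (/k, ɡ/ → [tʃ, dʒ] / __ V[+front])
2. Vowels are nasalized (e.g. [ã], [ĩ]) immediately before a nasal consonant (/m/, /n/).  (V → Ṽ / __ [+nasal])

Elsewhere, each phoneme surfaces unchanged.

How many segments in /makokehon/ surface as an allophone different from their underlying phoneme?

2

Segments that undergo a rule: /k/ → [tʃ] (rule 1); /o/ → [õ] (rule 2).
All other segments surface unchanged.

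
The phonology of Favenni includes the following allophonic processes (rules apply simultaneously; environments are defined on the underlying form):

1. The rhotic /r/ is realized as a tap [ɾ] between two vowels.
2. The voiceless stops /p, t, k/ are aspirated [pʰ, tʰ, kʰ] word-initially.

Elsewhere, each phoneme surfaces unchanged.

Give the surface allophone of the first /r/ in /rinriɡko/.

[r]

/r/ (word-initial) fails the environment for rule 1, so it stays [r].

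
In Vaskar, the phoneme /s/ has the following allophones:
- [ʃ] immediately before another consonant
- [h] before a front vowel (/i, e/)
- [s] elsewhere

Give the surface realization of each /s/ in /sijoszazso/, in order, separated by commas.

Occurrence 1 (position 1): before a front vowel (/i, e/) → [h].
Occurrence 2 (position 5): immediately before another consonant → [ʃ].
Occurrence 3 (position 9): no conditioning environment matches → elsewhere allophone [s].

[h], [ʃ], [s]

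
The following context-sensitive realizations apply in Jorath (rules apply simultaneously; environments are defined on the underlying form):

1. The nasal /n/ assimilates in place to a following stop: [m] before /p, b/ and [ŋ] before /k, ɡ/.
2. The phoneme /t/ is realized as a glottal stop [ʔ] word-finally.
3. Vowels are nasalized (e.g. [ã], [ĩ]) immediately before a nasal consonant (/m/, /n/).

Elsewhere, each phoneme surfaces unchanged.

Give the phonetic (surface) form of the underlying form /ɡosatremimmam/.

/ɡ/ (word-initial): no rule targets it → [ɡ].
/o/ (between /ɡ/ and /s/): rule 3 targets it, but not before a nasal consonant → unchanged [o].
/s/ stays [s].
/a/ — between /s/ and /t/; rule 3 does not apply here → [a].
/t/ (between /a/ and /r/): rule 2 targets it, but not word-finally → unchanged [t].
/r/ (between /t/ and /e/): no rule targets it → [r].
/e/ meets the environment for rule 3 (before a nasal consonant) → [ẽ].
/m/ (between /e/ and /i/): no rule targets it → [m].
/i/ meets the environment for rule 3 (before a nasal consonant) → [ĩ].
/m/ — not in any rule's target class → [m].
/m/ — not in any rule's target class → [m].
Rule 3 applies to /a/ (between /m/ and /m/: before a nasal consonant) → [ã].
/m/ (word-final): no rule targets it → [m].

[ɡosatrẽmĩmmãm]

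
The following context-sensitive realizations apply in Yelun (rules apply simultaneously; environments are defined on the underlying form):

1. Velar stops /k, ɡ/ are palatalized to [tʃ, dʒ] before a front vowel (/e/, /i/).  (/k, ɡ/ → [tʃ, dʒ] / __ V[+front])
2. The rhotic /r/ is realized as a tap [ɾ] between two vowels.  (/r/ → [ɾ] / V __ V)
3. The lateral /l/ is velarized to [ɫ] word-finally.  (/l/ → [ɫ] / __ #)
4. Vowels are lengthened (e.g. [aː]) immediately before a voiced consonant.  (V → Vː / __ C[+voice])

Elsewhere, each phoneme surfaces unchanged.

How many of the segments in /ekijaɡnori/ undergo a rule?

Segments that undergo a rule: /k/ → [tʃ] (rule 1); /i/ → [iː] (rule 4); /a/ → [aː] (rule 4); /o/ → [oː] (rule 4); /r/ → [ɾ] (rule 2).
All other segments surface unchanged.

5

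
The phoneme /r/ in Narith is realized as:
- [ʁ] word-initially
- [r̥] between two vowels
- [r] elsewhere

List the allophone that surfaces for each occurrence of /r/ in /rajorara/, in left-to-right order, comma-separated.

Occurrence 1 (position 1): word-initially → [ʁ].
Occurrence 2 (position 5): between two vowels → [r̥].
Occurrence 3 (position 7): between two vowels → [r̥].

[ʁ], [r̥], [r̥]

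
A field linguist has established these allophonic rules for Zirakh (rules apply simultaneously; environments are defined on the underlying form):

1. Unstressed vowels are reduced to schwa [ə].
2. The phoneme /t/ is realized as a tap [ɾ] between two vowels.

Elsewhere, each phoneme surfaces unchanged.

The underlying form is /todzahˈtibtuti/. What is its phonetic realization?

[tədzəhˈtibtəɾə]

/t/ — word-initial; rule 2 does not apply here → [t].
/o/ — between /t/ and /d/, in an unstressed syllable — surfaces as [ə] (rule 1).
/d/ (between /o/ and /z/) is unaffected → [d].
/z/ stays [z].
/a/ meets the environment for rule 1 (in an unstressed syllable) → [ə].
/h/ (between /a/ and /t/) is unaffected → [h].
/t/ (between /h/ and /i/): rule 2 targets it, but not between two vowels → unchanged [t].
/i/ — between /t/ and /b/; rule 1 does not apply here → [i].
/b/ (between /i/ and /t/) is unaffected → [b].
/t/ (between /b/ and /u/) fails the environment for rule 2, so it stays [t].
Rule 1 applies to /u/ (between /t/ and /t/: in an unstressed syllable) → [ə].
/t/ (between /u/ and /i/): between two vowels, so rule 2 applies → [ɾ].
/i/ — word-final, in an unstressed syllable — surfaces as [ə] (rule 1).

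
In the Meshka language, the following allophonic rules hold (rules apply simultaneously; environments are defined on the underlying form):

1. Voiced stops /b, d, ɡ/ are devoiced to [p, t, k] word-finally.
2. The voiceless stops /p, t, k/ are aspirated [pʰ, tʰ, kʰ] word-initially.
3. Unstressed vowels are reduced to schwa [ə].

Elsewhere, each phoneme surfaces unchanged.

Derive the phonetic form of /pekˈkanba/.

[pʰəkˈkanbə]

/p/ (word-initial) occurs word-initially → [pʰ] by rule 2.
/e/ — between /p/ and /k/, in an unstressed syllable — surfaces as [ə] (rule 3).
/k/ — between /e/ and /k/; rule 2 does not apply here → [k].
/k/ (between /k/ and /a/) is in the target of rule 2 but the environment (word-initially) is not met → [k].
/a/ (between /k/ and /n/): rule 3 targets it, but not in an unstressed syllable → unchanged [a].
/n/ — not in any rule's target class → [n].
/b/ (between /n/ and /a/) fails the environment for rule 1, so it stays [b].
/a/ meets the environment for rule 3 (in an unstressed syllable) → [ə].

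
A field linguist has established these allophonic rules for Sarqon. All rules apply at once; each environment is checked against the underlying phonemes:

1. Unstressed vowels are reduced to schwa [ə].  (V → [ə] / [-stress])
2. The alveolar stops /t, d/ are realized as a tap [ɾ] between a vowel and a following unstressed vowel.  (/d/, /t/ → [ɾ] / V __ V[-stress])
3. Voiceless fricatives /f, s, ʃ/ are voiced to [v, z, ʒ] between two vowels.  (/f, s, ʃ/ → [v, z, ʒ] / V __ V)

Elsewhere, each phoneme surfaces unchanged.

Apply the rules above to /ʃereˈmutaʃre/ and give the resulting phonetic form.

/ʃ/ (word-initial) is in the target of rule 3 but the environment (between two vowels) is not met → [ʃ].
/e/ meets the environment for rule 1 (in an unstressed syllable) → [ə].
/e/ — between /r/ and /m/, in an unstressed syllable — surfaces as [ə] (rule 1).
/u/ — between /m/ and /t/; rule 1 does not apply here → [u].
Rule 2 applies to /t/ (between /u/ and /a/: between a vowel and a following unstressed vowel) → [ɾ].
Rule 1 applies to /a/ (between /t/ and /ʃ/: in an unstressed syllable) → [ə].
/ʃ/ (between /a/ and /r/): rule 3 targets it, but not between two vowels → unchanged [ʃ].
/e/ (word-final): in an unstressed syllable, so rule 1 applies → [ə].

[ʃərəˈmuɾəʃrə]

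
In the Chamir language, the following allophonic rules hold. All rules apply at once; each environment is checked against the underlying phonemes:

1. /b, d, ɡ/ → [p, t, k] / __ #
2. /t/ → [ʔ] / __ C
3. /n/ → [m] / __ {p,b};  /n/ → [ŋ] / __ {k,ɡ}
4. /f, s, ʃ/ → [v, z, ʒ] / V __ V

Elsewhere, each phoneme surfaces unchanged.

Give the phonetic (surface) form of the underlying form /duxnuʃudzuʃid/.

[duxnuʒudzuʒit]

/d/ (word-initial): rule 1 targets it, but not word-finally → unchanged [d].
/u/ — not in any rule's target class → [u].
/x/ stays [x].
/n/ (between /x/ and /u/): rule 3 targets it, but not before a labial or velar stop → unchanged [n].
/u/ — not in any rule's target class → [u].
/ʃ/ meets the environment for rule 4 (between two vowels) → [ʒ].
/u/ stays [u].
/d/ — between /u/ and /z/; rule 1 does not apply here → [d].
/z/ (between /d/ and /u/): no rule targets it → [z].
/u/ (between /z/ and /ʃ/) is unaffected → [u].
/ʃ/ (between /u/ and /i/): between two vowels, so rule 4 applies → [ʒ].
/i/ — not in any rule's target class → [i].
/d/ meets the environment for rule 1 (word-finally) → [t].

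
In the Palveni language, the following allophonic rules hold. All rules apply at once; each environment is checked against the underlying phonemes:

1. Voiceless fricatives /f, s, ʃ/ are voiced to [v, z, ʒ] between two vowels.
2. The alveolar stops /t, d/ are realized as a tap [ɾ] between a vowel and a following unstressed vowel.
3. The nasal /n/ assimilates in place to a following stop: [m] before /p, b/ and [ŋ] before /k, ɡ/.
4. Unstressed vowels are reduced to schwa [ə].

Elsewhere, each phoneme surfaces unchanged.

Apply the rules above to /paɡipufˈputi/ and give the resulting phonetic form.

[pəɡəpəfˈpuɾə]

Rule 4 applies to /a/ (between /p/ and /ɡ/: in an unstressed syllable) → [ə].
/i/ meets the environment for rule 4 (in an unstressed syllable) → [ə].
/u/ (between /p/ and /f/) occurs in an unstressed syllable → [ə] by rule 4.
/f/ — between /u/ and /p/; rule 1 does not apply here → [f].
/u/ (between /p/ and /t/) fails the environment for rule 4, so it stays [u].
/t/ (between /u/ and /i/) occurs between a vowel and a following unstressed vowel → [ɾ] by rule 2.
/i/ (word-final): in an unstressed syllable, so rule 4 applies → [ə].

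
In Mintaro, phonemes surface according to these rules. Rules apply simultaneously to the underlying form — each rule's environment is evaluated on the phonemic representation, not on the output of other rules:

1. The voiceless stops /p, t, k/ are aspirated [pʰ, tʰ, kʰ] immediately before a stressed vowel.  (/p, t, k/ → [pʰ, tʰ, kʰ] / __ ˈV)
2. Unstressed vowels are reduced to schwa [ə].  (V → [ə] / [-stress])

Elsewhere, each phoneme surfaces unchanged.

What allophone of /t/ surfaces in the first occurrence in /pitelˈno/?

/t/ (between /i/ and /e/): rule 1 targets it, but not immediately before a stressed vowel → unchanged [t].

[t]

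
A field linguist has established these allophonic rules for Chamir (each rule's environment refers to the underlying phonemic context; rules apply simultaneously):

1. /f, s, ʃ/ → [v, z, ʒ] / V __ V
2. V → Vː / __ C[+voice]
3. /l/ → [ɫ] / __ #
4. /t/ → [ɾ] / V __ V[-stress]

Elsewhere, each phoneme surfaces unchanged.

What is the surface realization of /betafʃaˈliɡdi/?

[beɾafʃaːˈliːɡdi]

/e/ (between /b/ and /t/): rule 2 targets it, but not before a voiced consonant → unchanged [e].
/t/ meets the environment for rule 4 (between a vowel and a following unstressed vowel) → [ɾ].
/a/ (between /t/ and /f/): rule 2 targets it, but not before a voiced consonant → unchanged [a].
/f/ (between /a/ and /ʃ/): rule 1 targets it, but not between two vowels → unchanged [f].
/ʃ/ (between /f/ and /a/) fails the environment for rule 1, so it stays [ʃ].
Rule 2 applies to /a/ (between /ʃ/ and /l/: before a voiced consonant) → [aː].
/l/ — between /a/ and /i/; rule 3 does not apply here → [l].
Rule 2 applies to /i/ (between /l/ and /ɡ/: before a voiced consonant) → [iː].
/i/ — word-final; rule 2 does not apply here → [i].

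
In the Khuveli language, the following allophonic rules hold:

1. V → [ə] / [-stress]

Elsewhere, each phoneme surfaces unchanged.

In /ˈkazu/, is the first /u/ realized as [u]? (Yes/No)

Rule 1 applies to /u/ (word-final: in an unstressed syllable) → [ə].
The actual realization is [ə], not [u].

No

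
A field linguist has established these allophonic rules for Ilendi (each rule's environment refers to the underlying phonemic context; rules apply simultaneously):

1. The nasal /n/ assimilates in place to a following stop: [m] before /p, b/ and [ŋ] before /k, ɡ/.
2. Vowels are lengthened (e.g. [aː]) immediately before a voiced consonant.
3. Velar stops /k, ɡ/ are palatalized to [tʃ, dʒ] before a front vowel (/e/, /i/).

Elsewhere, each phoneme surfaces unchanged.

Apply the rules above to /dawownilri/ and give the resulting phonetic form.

[daːwoːwniːlri]

/d/ (word-initial) is unaffected → [d].
/a/ (between /d/ and /w/): before a voiced consonant, so rule 2 applies → [aː].
/w/ — not in any rule's target class → [w].
/o/ — between /w/ and /w/, before a voiced consonant — surfaces as [oː] (rule 2).
/w/ — not in any rule's target class → [w].
/n/ — between /w/ and /i/; rule 1 does not apply here → [n].
Rule 2 applies to /i/ (between /n/ and /l/: before a voiced consonant) → [iː].
/l/ — not in any rule's target class → [l].
/r/ (between /l/ and /i/): no rule targets it → [r].
/i/ — word-final; rule 2 does not apply here → [i].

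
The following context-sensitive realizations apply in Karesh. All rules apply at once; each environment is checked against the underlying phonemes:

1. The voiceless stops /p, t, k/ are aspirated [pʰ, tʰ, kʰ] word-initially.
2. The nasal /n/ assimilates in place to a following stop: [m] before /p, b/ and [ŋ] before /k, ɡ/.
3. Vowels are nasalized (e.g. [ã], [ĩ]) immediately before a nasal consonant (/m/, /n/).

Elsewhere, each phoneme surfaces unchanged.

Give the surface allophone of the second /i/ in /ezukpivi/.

[i]

/i/ — word-final; rule 3 does not apply here → [i].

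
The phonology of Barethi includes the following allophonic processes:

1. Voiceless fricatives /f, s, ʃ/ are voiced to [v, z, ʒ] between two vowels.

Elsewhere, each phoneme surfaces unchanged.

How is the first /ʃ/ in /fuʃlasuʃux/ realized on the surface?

[ʃ]

/ʃ/ (between /u/ and /l/) is in the target of rule 1 but the environment (between two vowels) is not met → [ʃ].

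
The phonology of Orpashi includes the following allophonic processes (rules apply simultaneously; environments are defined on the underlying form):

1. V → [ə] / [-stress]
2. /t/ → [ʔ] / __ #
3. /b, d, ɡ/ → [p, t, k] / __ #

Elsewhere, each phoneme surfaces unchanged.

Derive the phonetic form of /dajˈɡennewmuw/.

[dəjˈɡennəwməw]

/d/ — word-initial; rule 3 does not apply here → [d].
/a/ meets the environment for rule 1 (in an unstressed syllable) → [ə].
/j/ (between /a/ and /ɡ/): no rule targets it → [j].
/ɡ/ (between /j/ and /e/) is in the target of rule 3 but the environment (word-finally) is not met → [ɡ].
/e/ — between /ɡ/ and /n/; rule 1 does not apply here → [e].
/n/ — not in any rule's target class → [n].
/n/ stays [n].
Rule 1 applies to /e/ (between /n/ and /w/: in an unstressed syllable) → [ə].
/w/ — not in any rule's target class → [w].
/m/ — not in any rule's target class → [m].
/u/ — between /m/ and /w/, in an unstressed syllable — surfaces as [ə] (rule 1).
/w/ (word-final): no rule targets it → [w].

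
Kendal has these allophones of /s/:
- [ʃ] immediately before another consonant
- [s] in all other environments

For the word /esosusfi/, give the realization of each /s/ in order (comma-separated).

[s], [s], [ʃ]

Occurrence 1 (position 2): no conditioning environment matches → elsewhere allophone [s].
Occurrence 2 (position 4): no conditioning environment matches → elsewhere allophone [s].
Occurrence 3 (position 6): immediately before another consonant → [ʃ].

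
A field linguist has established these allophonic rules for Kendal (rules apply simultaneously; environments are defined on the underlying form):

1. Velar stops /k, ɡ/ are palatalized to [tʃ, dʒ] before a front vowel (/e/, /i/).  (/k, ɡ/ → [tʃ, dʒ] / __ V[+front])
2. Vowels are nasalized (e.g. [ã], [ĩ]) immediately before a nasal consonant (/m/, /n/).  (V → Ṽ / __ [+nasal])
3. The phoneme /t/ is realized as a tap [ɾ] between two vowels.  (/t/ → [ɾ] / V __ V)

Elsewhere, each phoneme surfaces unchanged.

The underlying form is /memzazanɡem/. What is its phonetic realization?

[mẽmzazãndʒẽm]

/m/ — not in any rule's target class → [m].
/e/ meets the environment for rule 2 (before a nasal consonant) → [ẽ].
/m/ (between /e/ and /z/): no rule targets it → [m].
/z/ (between /m/ and /a/) is unaffected → [z].
/a/ (between /z/ and /z/): rule 2 targets it, but not before a nasal consonant → unchanged [a].
/z/ (between /a/ and /a/): no rule targets it → [z].
/a/ — between /z/ and /n/, before a nasal consonant — surfaces as [ã] (rule 2).
/n/ (between /a/ and /ɡ/) is unaffected → [n].
Rule 1 applies to /ɡ/ (between /n/ and /e/: before a front vowel) → [dʒ].
/e/ — between /ɡ/ and /m/, before a nasal consonant — surfaces as [ẽ] (rule 2).
/m/ stays [m].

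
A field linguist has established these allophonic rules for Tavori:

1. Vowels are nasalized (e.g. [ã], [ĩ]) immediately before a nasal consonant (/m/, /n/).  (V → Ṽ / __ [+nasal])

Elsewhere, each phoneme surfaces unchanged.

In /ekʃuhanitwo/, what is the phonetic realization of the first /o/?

/o/ (word-final) fails the environment for rule 1, so it stays [o].

[o]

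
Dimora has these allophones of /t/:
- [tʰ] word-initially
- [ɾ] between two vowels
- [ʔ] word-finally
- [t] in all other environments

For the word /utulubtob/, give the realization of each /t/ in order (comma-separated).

[ɾ], [t]

Occurrence 1 (position 2): between two vowels → [ɾ].
Occurrence 2 (position 7): no conditioning environment matches → elsewhere allophone [t].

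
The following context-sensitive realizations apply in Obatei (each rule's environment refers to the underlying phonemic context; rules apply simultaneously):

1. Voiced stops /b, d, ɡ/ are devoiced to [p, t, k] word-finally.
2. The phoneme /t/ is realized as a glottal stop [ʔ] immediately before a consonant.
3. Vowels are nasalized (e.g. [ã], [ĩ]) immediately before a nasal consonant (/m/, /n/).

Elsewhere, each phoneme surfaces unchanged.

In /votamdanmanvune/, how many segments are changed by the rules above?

4

Segments that undergo a rule: /a/ → [ã] (rule 3); /a/ → [ã] (rule 3); /a/ → [ã] (rule 3); /u/ → [ũ] (rule 3).
All other segments surface unchanged.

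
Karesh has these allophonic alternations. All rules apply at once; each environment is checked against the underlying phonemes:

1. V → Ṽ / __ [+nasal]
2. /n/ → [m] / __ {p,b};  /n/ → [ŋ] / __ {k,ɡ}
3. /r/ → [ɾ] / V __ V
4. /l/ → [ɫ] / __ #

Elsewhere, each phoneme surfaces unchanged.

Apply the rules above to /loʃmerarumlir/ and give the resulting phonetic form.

[loʃmeɾaɾũmlir]

/l/ (word-initial): rule 4 targets it, but not word-finally → unchanged [l].
/o/ — between /l/ and /ʃ/; rule 1 does not apply here → [o].
/ʃ/ (between /o/ and /m/) is unaffected → [ʃ].
/m/ (between /ʃ/ and /e/) is unaffected → [m].
/e/ (between /m/ and /r/): rule 1 targets it, but not before a nasal consonant → unchanged [e].
Rule 3 applies to /r/ (between /e/ and /a/: between two vowels) → [ɾ].
/a/ — between /r/ and /r/; rule 1 does not apply here → [a].
/r/ — between /a/ and /u/, between two vowels — surfaces as [ɾ] (rule 3).
/u/ (between /r/ and /m/): before a nasal consonant, so rule 1 applies → [ũ].
/m/ (between /u/ and /l/): no rule targets it → [m].
/l/ (between /m/ and /i/) is in the target of rule 4 but the environment (word-finally) is not met → [l].
/i/ (between /l/ and /r/) fails the environment for rule 1, so it stays [i].
/r/ — word-final; rule 3 does not apply here → [r].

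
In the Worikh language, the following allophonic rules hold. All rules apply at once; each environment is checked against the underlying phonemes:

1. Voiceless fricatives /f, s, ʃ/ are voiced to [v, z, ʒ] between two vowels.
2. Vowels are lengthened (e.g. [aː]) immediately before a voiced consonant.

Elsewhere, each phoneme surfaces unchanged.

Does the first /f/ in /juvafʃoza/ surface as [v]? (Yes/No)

No

/f/ (between /a/ and /ʃ/) fails the environment for rule 1, so it stays [f].
The actual realization is [f], not [v].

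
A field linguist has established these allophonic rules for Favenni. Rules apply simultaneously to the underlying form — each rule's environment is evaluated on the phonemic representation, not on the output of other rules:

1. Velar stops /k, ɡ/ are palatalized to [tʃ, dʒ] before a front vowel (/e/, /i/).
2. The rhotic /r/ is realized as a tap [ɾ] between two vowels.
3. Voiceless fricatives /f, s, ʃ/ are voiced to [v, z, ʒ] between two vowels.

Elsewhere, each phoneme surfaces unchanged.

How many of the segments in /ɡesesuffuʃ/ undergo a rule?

Segments that undergo a rule: /ɡ/ → [dʒ] (rule 1); /s/ → [z] (rule 3); /s/ → [z] (rule 3).
All other segments surface unchanged.

3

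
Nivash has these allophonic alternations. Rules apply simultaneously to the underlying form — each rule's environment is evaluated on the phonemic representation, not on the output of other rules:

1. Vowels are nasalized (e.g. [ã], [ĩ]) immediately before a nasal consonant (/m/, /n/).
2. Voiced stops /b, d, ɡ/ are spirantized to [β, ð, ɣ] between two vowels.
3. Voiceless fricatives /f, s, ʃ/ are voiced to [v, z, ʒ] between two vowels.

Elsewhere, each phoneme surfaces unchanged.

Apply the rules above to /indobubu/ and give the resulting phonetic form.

/i/ meets the environment for rule 1 (before a nasal consonant) → [ĩ].
/n/ (between /i/ and /d/) is unaffected → [n].
/d/ (between /n/ and /o/) is in the target of rule 2 but the environment (between two vowels) is not met → [d].
/o/ — between /d/ and /b/; rule 1 does not apply here → [o].
/b/ — between /o/ and /u/, between two vowels — surfaces as [β] (rule 2).
/u/ (between /b/ and /b/) is in the target of rule 1 but the environment (before a nasal consonant) is not met → [u].
/b/ (between /u/ and /u/) occurs between two vowels → [β] by rule 2.
/u/ (word-final) fails the environment for rule 1, so it stays [u].

[ĩndoβuβu]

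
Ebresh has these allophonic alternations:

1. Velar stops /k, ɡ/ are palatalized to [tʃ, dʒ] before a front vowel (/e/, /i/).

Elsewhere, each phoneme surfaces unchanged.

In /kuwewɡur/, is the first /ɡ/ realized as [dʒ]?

/ɡ/ — between /w/ and /u/; rule 1 does not apply here → [ɡ].
The actual realization is [ɡ], not [dʒ].

No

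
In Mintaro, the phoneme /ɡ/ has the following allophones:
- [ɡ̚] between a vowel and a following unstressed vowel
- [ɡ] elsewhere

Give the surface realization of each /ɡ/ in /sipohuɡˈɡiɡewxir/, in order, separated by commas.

Occurrence 1 (position 7): no conditioning environment matches → elsewhere allophone [ɡ].
Occurrence 2 (position 8): no conditioning environment matches → elsewhere allophone [ɡ].
Occurrence 3 (position 10): between a vowel and a following unstressed vowel → [ɡ̚].

[ɡ], [ɡ], [ɡ̚]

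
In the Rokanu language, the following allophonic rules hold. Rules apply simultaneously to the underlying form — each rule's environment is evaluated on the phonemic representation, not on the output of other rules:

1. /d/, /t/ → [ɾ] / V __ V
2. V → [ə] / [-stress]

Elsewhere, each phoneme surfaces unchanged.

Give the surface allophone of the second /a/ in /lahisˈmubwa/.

/a/ — word-final, in an unstressed syllable — surfaces as [ə] (rule 2).

[ə]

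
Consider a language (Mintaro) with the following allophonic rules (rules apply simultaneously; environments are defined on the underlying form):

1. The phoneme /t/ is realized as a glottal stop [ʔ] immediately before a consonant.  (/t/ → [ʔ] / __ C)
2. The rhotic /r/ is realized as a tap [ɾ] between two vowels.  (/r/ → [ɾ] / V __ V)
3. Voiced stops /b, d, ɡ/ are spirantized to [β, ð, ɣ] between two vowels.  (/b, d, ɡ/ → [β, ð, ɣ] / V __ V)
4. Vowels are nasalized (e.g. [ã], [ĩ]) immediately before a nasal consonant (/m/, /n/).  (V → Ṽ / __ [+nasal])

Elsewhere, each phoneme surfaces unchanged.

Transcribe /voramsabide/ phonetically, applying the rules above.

/v/ — not in any rule's target class → [v].
/o/ — between /v/ and /r/; rule 4 does not apply here → [o].
/r/ — between /o/ and /a/, between two vowels — surfaces as [ɾ] (rule 2).
/a/ (between /r/ and /m/): before a nasal consonant, so rule 4 applies → [ã].
/m/ stays [m].
/s/ stays [s].
/a/ (between /s/ and /b/) is in the target of rule 4 but the environment (before a nasal consonant) is not met → [a].
/b/ meets the environment for rule 3 (between two vowels) → [β].
/i/ — between /b/ and /d/; rule 4 does not apply here → [i].
/d/ meets the environment for rule 3 (between two vowels) → [ð].
/e/ (word-final) is in the target of rule 4 but the environment (before a nasal consonant) is not met → [e].

[voɾãmsaβiðe]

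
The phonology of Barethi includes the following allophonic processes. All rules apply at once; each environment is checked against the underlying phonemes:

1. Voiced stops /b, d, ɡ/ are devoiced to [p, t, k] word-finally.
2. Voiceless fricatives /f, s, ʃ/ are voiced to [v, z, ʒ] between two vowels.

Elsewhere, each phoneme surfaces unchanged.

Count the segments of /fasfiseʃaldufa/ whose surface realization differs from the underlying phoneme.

3

Segments that undergo a rule: /s/ → [z] (rule 2); /ʃ/ → [ʒ] (rule 2); /f/ → [v] (rule 2).
All other segments surface unchanged.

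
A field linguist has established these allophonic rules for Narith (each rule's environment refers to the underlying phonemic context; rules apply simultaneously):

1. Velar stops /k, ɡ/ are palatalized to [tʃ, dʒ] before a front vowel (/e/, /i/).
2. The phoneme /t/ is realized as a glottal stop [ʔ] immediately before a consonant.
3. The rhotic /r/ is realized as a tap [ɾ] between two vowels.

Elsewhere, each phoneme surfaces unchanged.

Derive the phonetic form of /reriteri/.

/r/ (word-initial) fails the environment for rule 3, so it stays [r].
/e/ — not in any rule's target class → [e].
/r/ (between /e/ and /i/) occurs between two vowels → [ɾ] by rule 3.
/i/ (between /r/ and /t/): no rule targets it → [i].
/t/ (between /i/ and /e/): rule 2 targets it, but not immediately before a consonant → unchanged [t].
/e/ stays [e].
/r/ — between /e/ and /i/, between two vowels — surfaces as [ɾ] (rule 3).
/i/ — not in any rule's target class → [i].

[reɾiteɾi]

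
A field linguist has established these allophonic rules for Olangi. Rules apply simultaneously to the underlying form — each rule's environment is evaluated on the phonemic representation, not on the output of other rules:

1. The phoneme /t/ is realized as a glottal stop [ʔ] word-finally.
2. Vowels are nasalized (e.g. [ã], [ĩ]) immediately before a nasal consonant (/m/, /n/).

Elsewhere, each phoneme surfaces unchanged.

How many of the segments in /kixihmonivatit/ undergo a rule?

2

Segments that undergo a rule: /o/ → [õ] (rule 2); /t/ → [ʔ] (rule 1).
All other segments surface unchanged.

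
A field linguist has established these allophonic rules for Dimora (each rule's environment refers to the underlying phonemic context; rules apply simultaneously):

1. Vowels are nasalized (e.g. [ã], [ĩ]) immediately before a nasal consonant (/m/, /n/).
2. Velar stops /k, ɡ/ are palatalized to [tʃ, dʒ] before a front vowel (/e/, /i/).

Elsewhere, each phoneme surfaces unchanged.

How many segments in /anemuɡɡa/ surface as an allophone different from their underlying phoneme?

Segments that undergo a rule: /a/ → [ã] (rule 1); /e/ → [ẽ] (rule 1).
All other segments surface unchanged.

2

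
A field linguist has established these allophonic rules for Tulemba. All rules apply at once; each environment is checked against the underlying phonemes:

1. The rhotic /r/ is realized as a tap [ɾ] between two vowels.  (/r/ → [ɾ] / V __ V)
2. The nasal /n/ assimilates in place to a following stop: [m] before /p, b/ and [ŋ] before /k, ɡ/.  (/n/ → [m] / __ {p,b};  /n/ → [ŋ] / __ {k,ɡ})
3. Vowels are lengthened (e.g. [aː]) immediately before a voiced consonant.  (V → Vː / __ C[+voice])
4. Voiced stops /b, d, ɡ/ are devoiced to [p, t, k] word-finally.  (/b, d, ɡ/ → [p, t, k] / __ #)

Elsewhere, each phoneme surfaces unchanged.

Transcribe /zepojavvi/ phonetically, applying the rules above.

[zepoːjaːvvi]

/e/ (between /z/ and /p/) is in the target of rule 3 but the environment (before a voiced consonant) is not met → [e].
/o/ (between /p/ and /j/) occurs before a voiced consonant → [oː] by rule 3.
/a/ (between /j/ and /v/): before a voiced consonant, so rule 3 applies → [aː].
/i/ (word-final): rule 3 targets it, but not before a voiced consonant → unchanged [i].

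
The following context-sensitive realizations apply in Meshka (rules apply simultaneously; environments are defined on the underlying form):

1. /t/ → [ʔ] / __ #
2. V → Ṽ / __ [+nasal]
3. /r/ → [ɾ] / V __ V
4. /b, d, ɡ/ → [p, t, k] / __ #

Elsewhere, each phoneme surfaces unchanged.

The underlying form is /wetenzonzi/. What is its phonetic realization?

[wetẽnzõnzi]

/w/ (word-initial) is unaffected → [w].
/e/ — between /w/ and /t/; rule 2 does not apply here → [e].
/t/ (between /e/ and /e/) is in the target of rule 1 but the environment (word-finally) is not met → [t].
/e/ (between /t/ and /n/): before a nasal consonant, so rule 2 applies → [ẽ].
/n/ (between /e/ and /z/) is unaffected → [n].
/z/ (between /n/ and /o/) is unaffected → [z].
/o/ — between /z/ and /n/, before a nasal consonant — surfaces as [õ] (rule 2).
/n/ — not in any rule's target class → [n].
/z/ stays [z].
/i/ (word-final) is in the target of rule 2 but the environment (before a nasal consonant) is not met → [i].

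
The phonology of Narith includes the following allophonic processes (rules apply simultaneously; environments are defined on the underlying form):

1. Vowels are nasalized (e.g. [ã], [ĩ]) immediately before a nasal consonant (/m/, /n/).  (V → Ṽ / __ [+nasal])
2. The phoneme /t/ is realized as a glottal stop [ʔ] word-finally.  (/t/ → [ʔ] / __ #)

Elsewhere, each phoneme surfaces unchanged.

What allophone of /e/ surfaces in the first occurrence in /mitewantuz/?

[e]

/e/ — between /t/ and /w/; rule 1 does not apply here → [e].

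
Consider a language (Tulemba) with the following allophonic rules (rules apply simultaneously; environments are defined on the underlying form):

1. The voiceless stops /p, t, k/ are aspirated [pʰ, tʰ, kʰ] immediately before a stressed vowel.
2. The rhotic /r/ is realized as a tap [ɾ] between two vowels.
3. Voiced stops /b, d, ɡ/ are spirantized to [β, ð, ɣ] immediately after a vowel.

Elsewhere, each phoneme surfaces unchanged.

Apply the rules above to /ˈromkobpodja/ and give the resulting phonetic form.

/r/ (word-initial): rule 2 targets it, but not between two vowels → unchanged [r].
/o/ (between /r/ and /m/): no rule targets it → [o].
/m/ stays [m].
/k/ (between /m/ and /o/): rule 1 targets it, but not immediately before a stressed vowel → unchanged [k].
/o/ (between /k/ and /b/) is unaffected → [o].
Rule 3 applies to /b/ (between /o/ and /p/: immediately after a vowel) → [β].
/p/ (between /b/ and /o/): rule 1 targets it, but not immediately before a stressed vowel → unchanged [p].
/o/ (between /p/ and /d/): no rule targets it → [o].
/d/ (between /o/ and /j/): immediately after a vowel, so rule 3 applies → [ð].
/j/ stays [j].
/a/ stays [a].

[ˈromkoβpoðja]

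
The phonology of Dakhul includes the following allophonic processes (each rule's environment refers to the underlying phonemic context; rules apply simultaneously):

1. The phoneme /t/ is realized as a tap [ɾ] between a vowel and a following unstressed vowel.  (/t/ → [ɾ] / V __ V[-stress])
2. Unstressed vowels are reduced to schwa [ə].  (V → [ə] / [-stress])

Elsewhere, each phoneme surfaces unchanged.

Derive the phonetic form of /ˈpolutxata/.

/p/ (word-initial) is unaffected → [p].
/o/ — between /p/ and /l/; rule 2 does not apply here → [o].
/l/ — not in any rule's target class → [l].
/u/ — between /l/ and /t/, in an unstressed syllable — surfaces as [ə] (rule 2).
/t/ (between /u/ and /x/) fails the environment for rule 1, so it stays [t].
/x/ — not in any rule's target class → [x].
/a/ (between /x/ and /t/) occurs in an unstressed syllable → [ə] by rule 2.
/t/ — between /a/ and /a/, between a vowel and a following unstressed vowel — surfaces as [ɾ] (rule 1).
/a/ meets the environment for rule 2 (in an unstressed syllable) → [ə].

[ˈpolətxəɾə]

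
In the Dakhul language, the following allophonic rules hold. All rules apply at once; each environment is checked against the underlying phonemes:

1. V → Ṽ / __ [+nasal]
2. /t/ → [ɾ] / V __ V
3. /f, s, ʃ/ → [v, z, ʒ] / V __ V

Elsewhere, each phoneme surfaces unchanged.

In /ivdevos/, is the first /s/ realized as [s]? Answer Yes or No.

/s/ — word-final; rule 3 does not apply here → [s].
The actual realization is [s], which matches [s].

Yes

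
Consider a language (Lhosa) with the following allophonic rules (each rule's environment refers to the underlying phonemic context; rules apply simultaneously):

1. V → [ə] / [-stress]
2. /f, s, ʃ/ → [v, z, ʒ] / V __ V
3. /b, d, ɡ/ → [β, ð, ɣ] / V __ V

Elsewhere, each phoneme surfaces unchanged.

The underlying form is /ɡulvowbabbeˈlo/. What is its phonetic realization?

/ɡ/ (word-initial) is in the target of rule 3 but the environment (between two vowels) is not met → [ɡ].
/u/ (between /ɡ/ and /l/): in an unstressed syllable, so rule 1 applies → [ə].
/l/ (between /u/ and /v/): no rule targets it → [l].
/v/ (between /l/ and /o/) is unaffected → [v].
/o/ — between /v/ and /w/, in an unstressed syllable — surfaces as [ə] (rule 1).
/w/ (between /o/ and /b/) is unaffected → [w].
/b/ (between /w/ and /a/): rule 3 targets it, but not between two vowels → unchanged [b].
Rule 1 applies to /a/ (between /b/ and /b/: in an unstressed syllable) → [ə].
/b/ (between /a/ and /b/) is in the target of rule 3 but the environment (between two vowels) is not met → [b].
/b/ (between /b/ and /e/): rule 3 targets it, but not between two vowels → unchanged [b].
/e/ (between /b/ and /l/) occurs in an unstressed syllable → [ə] by rule 1.
/l/ — not in any rule's target class → [l].
/o/ (word-final) is in the target of rule 1 but the environment (in an unstressed syllable) is not met → [o].

[ɡəlvəwbəbbəˈlo]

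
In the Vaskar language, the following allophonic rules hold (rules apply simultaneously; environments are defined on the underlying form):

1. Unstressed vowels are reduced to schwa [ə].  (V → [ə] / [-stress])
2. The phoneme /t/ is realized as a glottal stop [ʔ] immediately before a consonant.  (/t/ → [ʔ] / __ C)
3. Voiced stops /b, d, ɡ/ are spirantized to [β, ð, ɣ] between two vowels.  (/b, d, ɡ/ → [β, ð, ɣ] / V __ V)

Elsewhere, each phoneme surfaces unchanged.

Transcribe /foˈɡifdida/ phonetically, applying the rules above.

/o/ — between /f/ and /ɡ/, in an unstressed syllable — surfaces as [ə] (rule 1).
/ɡ/ (between /o/ and /i/) occurs between two vowels → [ɣ] by rule 3.
/i/ (between /ɡ/ and /f/): rule 1 targets it, but not in an unstressed syllable → unchanged [i].
/d/ — between /f/ and /i/; rule 3 does not apply here → [d].
Rule 1 applies to /i/ (between /d/ and /d/: in an unstressed syllable) → [ə].
Rule 3 applies to /d/ (between /i/ and /a/: between two vowels) → [ð].
Rule 1 applies to /a/ (word-final: in an unstressed syllable) → [ə].

[fəˈɣifdəðə]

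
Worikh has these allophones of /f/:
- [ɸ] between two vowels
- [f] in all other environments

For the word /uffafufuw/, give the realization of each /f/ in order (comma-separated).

Occurrence 1 (position 2): no conditioning environment matches → elsewhere allophone [f].
Occurrence 2 (position 3): no conditioning environment matches → elsewhere allophone [f].
Occurrence 3 (position 5): between two vowels → [ɸ].
Occurrence 4 (position 7): between two vowels → [ɸ].

[f], [f], [ɸ], [ɸ]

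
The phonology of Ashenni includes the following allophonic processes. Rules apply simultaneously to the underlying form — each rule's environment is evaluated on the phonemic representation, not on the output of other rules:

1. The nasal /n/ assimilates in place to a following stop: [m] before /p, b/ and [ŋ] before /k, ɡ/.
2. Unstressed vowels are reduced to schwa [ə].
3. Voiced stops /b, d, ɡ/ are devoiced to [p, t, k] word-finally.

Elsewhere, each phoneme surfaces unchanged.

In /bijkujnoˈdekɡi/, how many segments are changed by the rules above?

4

Segments that undergo a rule: /i/ → [ə] (rule 2); /u/ → [ə] (rule 2); /o/ → [ə] (rule 2); /i/ → [ə] (rule 2).
All other segments surface unchanged.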